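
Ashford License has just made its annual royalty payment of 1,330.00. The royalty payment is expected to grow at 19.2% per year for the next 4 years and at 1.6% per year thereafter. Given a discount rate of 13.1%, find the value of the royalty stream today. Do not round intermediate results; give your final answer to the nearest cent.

D_1 = 1585.36000
D_2 = 1889.74912
D_3 = 2252.58095
D_4 = 2685.07649
Terminal value at year 4: TV = D_4×(1+g_2)/(r−g_2) = 2728.03772/0.115 = 23722.06711
P_0 = D_1/(1+r)^1 + D_2/(1+r)^2 + D_3/(1+r)^3 + D_4/(1+r)^4 + TV/(1+r)^4
    = 1401.73298 + 1477.33485 + 1557.01427 + 1640.99117 + 14497.80021 = 20574.87347

20574.87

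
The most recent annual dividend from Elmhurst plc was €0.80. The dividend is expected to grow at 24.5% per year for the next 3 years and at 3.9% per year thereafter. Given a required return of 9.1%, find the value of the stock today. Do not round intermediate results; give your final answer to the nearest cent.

€26.90

D_1 = 0.99600
D_2 = 1.24002
D_3 = 1.54382
Terminal value at year 3: TV = D_3×(1+g_2)/(r−g_2) = 1.60403/0.052 = 30.84681
P_0 = D_1/(1+r)^1 + D_2/(1+r)^2 + D_3/(1+r)^3 + TV/(1+r)^3
    = 0.91292 + 1.04179 + 1.18884 + 23.75396 = 26.89751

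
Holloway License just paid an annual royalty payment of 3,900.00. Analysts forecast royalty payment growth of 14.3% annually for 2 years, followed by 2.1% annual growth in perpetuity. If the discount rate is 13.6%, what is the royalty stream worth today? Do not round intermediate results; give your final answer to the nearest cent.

D_1 = 4457.70000
D_2 = 5095.15110
Terminal value at year 2: TV = D_2×(1+g_2)/(r−g_2) = 5202.14927/0.115 = 45236.08064
P_0 = D_1/(1+r)^1 + D_2/(1+r)^2 + TV/(1+r)^2
    = 3924.03169 + 3948.21146 + 35053.25134 = 42925.49449

42925.49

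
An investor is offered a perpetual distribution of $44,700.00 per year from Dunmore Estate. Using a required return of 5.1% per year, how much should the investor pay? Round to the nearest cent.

$876470.59

Level perpetuity: PV = C / r = $44,700.00 / 0.051 = $876,470.59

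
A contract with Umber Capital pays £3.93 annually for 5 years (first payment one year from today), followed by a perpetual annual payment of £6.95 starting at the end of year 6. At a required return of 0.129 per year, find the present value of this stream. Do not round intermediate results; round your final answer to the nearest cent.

£43.23

PV of 5-year annuity: £3.93 × [1 − (1+0.129)^−5] / 0.129 = 13.85651
Perpetuity value at year 5: £6.95 / 0.129 = 53.87597
PV of perpetuity: 53.87597 / (1+0.129)^5 = 29.37145
Total PV = 13.85651 + 29.37145 = 43.22796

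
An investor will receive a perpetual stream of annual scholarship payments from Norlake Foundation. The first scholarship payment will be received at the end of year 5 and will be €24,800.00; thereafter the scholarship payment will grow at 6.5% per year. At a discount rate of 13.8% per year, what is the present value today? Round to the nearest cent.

Value at end of year 4: C₁ / (r − g) = €24,800.00 / (0.138 − 0.065) = €339,726.0274
Discount to today: PV = €339,726.0274 / (1 + 0.138)^4 = €339,726.0274 / 1.677139 = €202,562.84

€202562.84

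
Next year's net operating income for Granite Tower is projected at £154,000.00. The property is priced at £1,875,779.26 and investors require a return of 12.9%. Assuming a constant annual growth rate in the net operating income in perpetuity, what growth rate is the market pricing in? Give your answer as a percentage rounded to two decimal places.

P = D₁/(r−g) ⇒ g = r − D₁/P = 0.129 − £154,000.00/£1,875,779.26 = 0.046901

4.69%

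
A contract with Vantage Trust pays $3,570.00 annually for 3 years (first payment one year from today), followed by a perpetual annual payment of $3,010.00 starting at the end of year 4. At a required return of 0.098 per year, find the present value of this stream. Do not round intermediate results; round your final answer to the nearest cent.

$32111.84

PV of 3-year annuity: $3,570.00 × [1 − (1+0.098)^−3] / 0.098 = 8909.41480
Perpetuity value at year 3: $3,010.00 / 0.098 = 30714.28571
PV of perpetuity: 30714.28571 / (1+0.098)^3 = 23202.42618
Total PV = 8909.41480 + 23202.42618 = 32111.84098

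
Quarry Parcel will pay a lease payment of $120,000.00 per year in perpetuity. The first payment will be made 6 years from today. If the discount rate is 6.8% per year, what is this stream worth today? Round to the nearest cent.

$1270036.11

Value at end of year 5: C / r = $120,000.00 / 0.068 = $1,764,705.8824
Discount to today: PV = $1,764,705.8824 / (1 + 0.068)^5 = $1,764,705.8824 / 1.389493 = $1,270,036.11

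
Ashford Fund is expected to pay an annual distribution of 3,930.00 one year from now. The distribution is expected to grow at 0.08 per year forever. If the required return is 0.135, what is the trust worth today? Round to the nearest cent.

Growing perpetuity: P = D₁ / (r − g) = 3,930.0000 / (0.135 − 0.08) = 71,454.55

71454.55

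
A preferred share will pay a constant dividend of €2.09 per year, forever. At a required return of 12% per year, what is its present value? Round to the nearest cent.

€17.42

Level perpetuity: PV = C / r = €2.09 / 0.12 = €17.42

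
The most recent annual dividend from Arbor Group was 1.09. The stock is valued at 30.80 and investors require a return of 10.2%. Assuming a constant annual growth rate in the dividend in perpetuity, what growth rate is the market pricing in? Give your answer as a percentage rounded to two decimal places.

6.43%

P = D₀(1+g)/(r−g) ⇒ P(r−g) = D₀(1+g) ⇒ g(P+D₀) = P·r − D₀
g = (P·r − D₀)/(P + D₀) = (30.80×0.102 − 1.09) / (30.80 + 1.09) = 0.064334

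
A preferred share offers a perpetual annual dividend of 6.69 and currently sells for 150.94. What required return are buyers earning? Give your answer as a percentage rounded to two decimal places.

P = C/r ⇒ r = C/P = 6.69/150.94 = 0.044322

4.43%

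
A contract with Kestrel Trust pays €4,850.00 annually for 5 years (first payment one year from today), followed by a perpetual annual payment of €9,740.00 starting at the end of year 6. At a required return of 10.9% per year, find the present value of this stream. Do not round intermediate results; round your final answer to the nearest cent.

€71239.31

PV of 5-year annuity: €4,850.00 × [1 − (1+0.109)^−5] / 0.109 = 17970.28352
Perpetuity value at year 5: €9,740.00 / 0.109 = 89357.79817
PV of perpetuity: 89357.79817 / (1+0.109)^5 = 53269.02259
Total PV = 17970.28352 + 53269.02259 = 71239.30612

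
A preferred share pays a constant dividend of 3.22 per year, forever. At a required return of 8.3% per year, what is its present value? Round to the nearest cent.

Level perpetuity: PV = C / r = 3.22 / 0.083 = 38.80

38.80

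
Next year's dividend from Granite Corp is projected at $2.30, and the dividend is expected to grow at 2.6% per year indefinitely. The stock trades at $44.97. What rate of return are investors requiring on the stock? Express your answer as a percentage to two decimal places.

7.71%

P = D₁/(r − g) ⇒ r = D₁/P + g = $2.3000/$44.97 + 0.026 = 0.051145 + 0.026 = 0.077145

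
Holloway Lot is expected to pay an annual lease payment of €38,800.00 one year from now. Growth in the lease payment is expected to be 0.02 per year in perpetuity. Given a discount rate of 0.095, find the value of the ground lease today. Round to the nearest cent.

Growing perpetuity: P = D₁ / (r − g) = €38,800.0000 / (0.095 − 0.02) = €517,333.33

€517333.33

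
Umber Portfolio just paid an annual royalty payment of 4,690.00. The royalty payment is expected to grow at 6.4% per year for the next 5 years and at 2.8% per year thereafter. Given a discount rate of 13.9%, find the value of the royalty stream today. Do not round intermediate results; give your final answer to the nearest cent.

D_1 = 4990.16000
D_2 = 5309.53024
D_3 = 5649.34018
D_4 = 6010.89795
D_5 = 6395.59542
Terminal value at year 5: TV = D_5×(1+g_2)/(r−g_2) = 6574.67209/0.111 = 59231.28006
P_0 = D_1/(1+r)^1 + D_2/(1+r)^2 + D_3/(1+r)^3 + D_4/(1+r)^4 + D_5/(1+r)^5 + TV/(1+r)^5
    = 4381.17647 + 4092.68812 + 3823.19592 + 3571.44904 + 3336.27900 + 30898.15148 = 50102.94004

50102.94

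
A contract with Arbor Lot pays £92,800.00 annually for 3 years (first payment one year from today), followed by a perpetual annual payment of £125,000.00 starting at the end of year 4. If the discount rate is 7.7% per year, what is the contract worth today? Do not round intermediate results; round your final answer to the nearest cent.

£1539942.84

PV of 3-year annuity: £92,800.00 × [1 − (1+0.077)^−3] / 0.077 = 240455.12605
Perpetuity value at year 3: £125,000.00 / 0.077 = 1623376.62338
PV of perpetuity: 1623376.62338 / (1+0.077)^3 = 1299487.71436
Total PV = 240455.12605 + 1299487.71436 = 1539942.84041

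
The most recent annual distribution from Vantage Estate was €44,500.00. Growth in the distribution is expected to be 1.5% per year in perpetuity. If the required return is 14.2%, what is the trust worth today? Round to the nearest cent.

D₁ = D₀ × (1 + g) = €44,500.00 × 1.015 = €45,167.5000
Growing perpetuity: P = D₁ / (r − g) = €45,167.5000 / (0.142 − 0.015) = €355,649.61

€355649.61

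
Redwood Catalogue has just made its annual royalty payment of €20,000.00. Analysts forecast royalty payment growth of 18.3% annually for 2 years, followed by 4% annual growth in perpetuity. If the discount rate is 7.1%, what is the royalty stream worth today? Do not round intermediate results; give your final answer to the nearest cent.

€865131.77

D_1 = 23660.00000
D_2 = 27989.78000
Terminal value at year 2: TV = D_2×(1+g_2)/(r−g_2) = 29109.37120/0.031 = 939011.97419
P_0 = D_1/(1+r)^1 + D_2/(1+r)^2 + TV/(1+r)^2
    = 22091.50327 + 24401.72583 + 818638.54404 = 865131.77314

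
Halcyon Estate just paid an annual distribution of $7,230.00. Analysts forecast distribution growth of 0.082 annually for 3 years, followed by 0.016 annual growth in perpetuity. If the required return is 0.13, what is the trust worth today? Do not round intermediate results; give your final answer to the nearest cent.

D_1 = 7822.86000
D_2 = 8464.33452
D_3 = 9158.40995
Terminal value at year 3: TV = D_3×(1+g_2)/(r−g_2) = 9304.94451/0.114 = 81622.32026
P_0 = D_1/(1+r)^1 + D_2/(1+r)^2 + D_3/(1+r)^3 + TV/(1+r)^3
    = 6922.88496 + 6628.81551 + 6347.23750 + 56568.36230 = 76467.30027

$76467.30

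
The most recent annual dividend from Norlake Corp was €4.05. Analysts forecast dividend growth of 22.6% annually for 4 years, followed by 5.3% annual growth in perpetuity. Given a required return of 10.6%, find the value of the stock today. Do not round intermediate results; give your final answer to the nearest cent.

D_1 = 4.96530
D_2 = 6.08746
D_3 = 7.46322
D_4 = 9.14991
Terminal value at year 4: TV = D_4×(1+g_2)/(r−g_2) = 9.63486/0.053 = 181.78976
P_0 = D_1/(1+r)^1 + D_2/(1+r)^2 + D_3/(1+r)^3 + D_4/(1+r)^4 + TV/(1+r)^4
    = 4.48942 + 4.97652 + 5.51647 + 6.11500 + 121.49234 = 142.58975

€142.59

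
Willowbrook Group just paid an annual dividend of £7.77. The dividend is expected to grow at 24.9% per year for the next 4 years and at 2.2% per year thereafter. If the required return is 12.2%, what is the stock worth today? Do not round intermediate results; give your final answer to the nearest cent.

D_1 = 9.70473
D_2 = 12.12121
D_3 = 15.13939
D_4 = 18.90910
Terminal value at year 4: TV = D_4×(1+g_2)/(r−g_2) = 19.32510/0.1 = 193.25096
P_0 = D_1/(1+r)^1 + D_2/(1+r)^2 + D_3/(1+r)^3 + D_4/(1+r)^4 + TV/(1+r)^4
    = 8.64949 + 9.62853 + 10.71840 + 11.93162 + 121.94114 = 162.86918

£162.87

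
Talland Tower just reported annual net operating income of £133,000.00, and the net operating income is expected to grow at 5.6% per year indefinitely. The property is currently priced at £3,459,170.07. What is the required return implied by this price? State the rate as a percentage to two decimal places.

9.66%

D₁ = £133,000.00 × 1.056 = £140,448.0000
P = D₁/(r − g) ⇒ r = D₁/P + g = £140,448.0000/£3,459,170.07 + 0.056 = 0.040602 + 0.056 = 0.096602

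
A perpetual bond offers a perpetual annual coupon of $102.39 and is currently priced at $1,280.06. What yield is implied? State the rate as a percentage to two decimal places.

8.00%

P = C/r ⇒ r = C/P = $102.39/$1,280.06 = 0.079988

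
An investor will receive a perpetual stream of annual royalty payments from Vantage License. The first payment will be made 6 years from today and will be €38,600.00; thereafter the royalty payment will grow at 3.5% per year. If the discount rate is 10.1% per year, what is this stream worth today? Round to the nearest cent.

€361498.73

Value at end of year 5: C₁ / (r − g) = €38,600.00 / (0.101 − 0.035) = €584,848.4848
Discount to today: PV = €584,848.4848 / (1 + 0.101)^5 = €584,848.4848 / 1.617844 = €361,498.73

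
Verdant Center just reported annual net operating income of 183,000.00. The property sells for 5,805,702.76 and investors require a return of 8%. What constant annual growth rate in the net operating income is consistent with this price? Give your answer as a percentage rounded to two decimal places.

4.70%

P = D₀(1+g)/(r−g) ⇒ P(r−g) = D₀(1+g) ⇒ g(P+D₀) = P·r − D₀
g = (P·r − D₀)/(P + D₀) = (5,805,702.76×0.08 − 183,000.00) / (5,805,702.76 + 183,000.00) = 0.046998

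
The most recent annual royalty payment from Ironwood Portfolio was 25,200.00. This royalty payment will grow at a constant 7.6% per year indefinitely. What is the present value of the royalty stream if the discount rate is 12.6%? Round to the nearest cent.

D₁ = D₀ × (1 + g) = 25,200.00 × 1.076 = 27,115.2000
Growing perpetuity: P = D₁ / (r − g) = 27,115.2000 / (0.126 − 0.076) = 542,304.00

542304.00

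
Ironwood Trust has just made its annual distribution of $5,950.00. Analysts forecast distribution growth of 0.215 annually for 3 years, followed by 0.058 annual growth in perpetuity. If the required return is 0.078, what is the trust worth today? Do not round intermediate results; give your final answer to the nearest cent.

D_1 = 7229.25000
D_2 = 8783.53875
D_3 = 10671.99958
Terminal value at year 3: TV = D_3×(1+g_2)/(r−g_2) = 11290.97556/0.02 = 564548.77785
P_0 = D_1/(1+r)^1 + D_2/(1+r)^2 + D_3/(1+r)^3 + TV/(1+r)^3
    = 6706.16883 + 7558.43704 + 8519.01763 + 450656.03259 = 473439.65609

$473439.66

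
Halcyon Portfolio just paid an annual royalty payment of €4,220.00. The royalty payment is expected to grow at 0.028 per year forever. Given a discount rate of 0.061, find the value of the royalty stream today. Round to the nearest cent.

€131459.39

D₁ = D₀ × (1 + g) = €4,220.00 × 1.028 = €4,338.1600
Growing perpetuity: P = D₁ / (r − g) = €4,338.1600 / (0.061 − 0.028) = €131,459.39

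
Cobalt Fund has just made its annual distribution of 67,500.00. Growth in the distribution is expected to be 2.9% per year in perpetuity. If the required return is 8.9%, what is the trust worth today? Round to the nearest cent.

D₁ = D₀ × (1 + g) = 67,500.00 × 1.029 = 69,457.5000
Growing perpetuity: P = D₁ / (r − g) = 69,457.5000 / (0.089 − 0.029) = 1,157,625.00

1157625.00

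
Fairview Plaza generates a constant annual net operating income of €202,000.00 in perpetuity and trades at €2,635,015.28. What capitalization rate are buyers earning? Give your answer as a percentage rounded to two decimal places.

P = C/r ⇒ r = C/P = €202,000.00/€2,635,015.28 = 0.076660

7.67%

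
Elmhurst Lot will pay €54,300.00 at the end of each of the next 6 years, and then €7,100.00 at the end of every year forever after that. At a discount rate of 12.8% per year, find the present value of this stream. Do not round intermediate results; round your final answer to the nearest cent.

€245208.69

PV of 6-year annuity: €54,300.00 × [1 − (1+0.128)^−6] / 0.128 = 218281.33261
Perpetuity value at year 6: €7,100.00 / 0.128 = 55468.75000
PV of perpetuity: 55468.75000 / (1+0.128)^6 = 26927.36028
Total PV = 218281.33261 + 26927.36028 = 245208.69290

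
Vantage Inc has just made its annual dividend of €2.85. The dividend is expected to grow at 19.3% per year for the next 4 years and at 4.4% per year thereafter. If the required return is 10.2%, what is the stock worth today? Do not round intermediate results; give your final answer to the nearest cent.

D_1 = 3.40005
D_2 = 4.05626
D_3 = 4.83912
D_4 = 5.77307
Terminal value at year 4: TV = D_4×(1+g_2)/(r−g_2) = 6.02708/0.058 = 103.91521
P_0 = D_1/(1+r)^1 + D_2/(1+r)^2 + D_3/(1+r)^3 + D_4/(1+r)^4 + TV/(1+r)^4
    = 3.08534 + 3.34012 + 3.61594 + 3.91454 + 70.46164 = 84.41759

€84.42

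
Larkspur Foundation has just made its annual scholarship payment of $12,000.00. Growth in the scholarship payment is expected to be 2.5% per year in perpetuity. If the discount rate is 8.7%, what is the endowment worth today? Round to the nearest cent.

$198387.10

D₁ = D₀ × (1 + g) = $12,000.00 × 1.025 = $12,300.0000
Growing perpetuity: P = D₁ / (r − g) = $12,300.0000 / (0.087 − 0.025) = $198,387.10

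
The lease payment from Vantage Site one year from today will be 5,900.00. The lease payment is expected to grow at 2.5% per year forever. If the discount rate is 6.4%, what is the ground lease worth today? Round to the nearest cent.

151282.05

Growing perpetuity: P = D₁ / (r − g) = 5,900.0000 / (0.064 − 0.025) = 151,282.05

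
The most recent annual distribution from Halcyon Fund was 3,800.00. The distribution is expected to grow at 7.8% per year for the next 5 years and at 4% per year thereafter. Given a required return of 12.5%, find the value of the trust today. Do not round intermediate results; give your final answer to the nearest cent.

54307.54

D_1 = 4096.40000
D_2 = 4415.91920
D_3 = 4760.36090
D_4 = 5131.66905
D_5 = 5531.93923
Terminal value at year 5: TV = D_5×(1+g_2)/(r−g_2) = 5753.21680/0.085 = 67684.90356
P_0 = D_1/(1+r)^1 + D_2/(1+r)^2 + D_3/(1+r)^3 + D_4/(1+r)^4 + D_5/(1+r)^5 + TV/(1+r)^5
    = 3641.24444 + 3489.12134 + 3343.35361 + 3203.67572 + 3069.83327 + 37560.31296 = 54307.54135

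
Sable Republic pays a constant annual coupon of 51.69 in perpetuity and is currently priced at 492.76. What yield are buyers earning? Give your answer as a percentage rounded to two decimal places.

P = C/r ⇒ r = C/P = 51.69/492.76 = 0.104899

10.49%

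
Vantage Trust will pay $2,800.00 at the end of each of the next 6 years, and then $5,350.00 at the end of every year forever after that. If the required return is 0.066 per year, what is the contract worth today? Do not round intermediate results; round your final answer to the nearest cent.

$68754.37

PV of 6-year annuity: $2,800.00 × [1 − (1+0.066)^−6] / 0.066 = 13512.72624
Perpetuity value at year 6: $5,350.00 / 0.066 = 81060.60606
PV of perpetuity: 81060.60606 / (1+0.066)^6 = 55241.64700
Total PV = 13512.72624 + 55241.64700 = 68754.37324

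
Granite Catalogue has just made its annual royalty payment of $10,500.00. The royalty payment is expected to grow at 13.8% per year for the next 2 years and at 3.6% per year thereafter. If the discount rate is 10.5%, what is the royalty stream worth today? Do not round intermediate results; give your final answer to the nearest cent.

$189159.20

D_1 = 11949.00000
D_2 = 13597.96200
Terminal value at year 2: TV = D_2×(1+g_2)/(r−g_2) = 14087.48863/0.069 = 204166.50191
P_0 = D_1/(1+r)^1 + D_2/(1+r)^2 + TV/(1+r)^2
    = 10813.57466 + 11136.51399 + 167209.10867 = 189159.19732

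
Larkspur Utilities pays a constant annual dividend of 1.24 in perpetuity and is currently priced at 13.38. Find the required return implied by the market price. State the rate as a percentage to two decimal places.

P = C/r ⇒ r = C/P = 1.24/13.38 = 0.092676

9.27%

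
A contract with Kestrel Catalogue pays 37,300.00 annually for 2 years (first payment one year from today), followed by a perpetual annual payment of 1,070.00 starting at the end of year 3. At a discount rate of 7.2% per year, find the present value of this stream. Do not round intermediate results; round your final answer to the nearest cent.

PV of 2-year annuity: 37,300.00 × [1 − (1+0.072)^−2] / 0.072 = 67252.58966
Perpetuity value at year 2: 1,070.00 / 0.072 = 14861.11111
PV of perpetuity: 14861.11111 / (1+0.072)^2 = 12931.88133
Total PV = 67252.58966 + 12931.88133 = 80184.47099

80184.47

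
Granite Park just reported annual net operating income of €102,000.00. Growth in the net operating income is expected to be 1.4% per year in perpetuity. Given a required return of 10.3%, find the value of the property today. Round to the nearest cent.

D₁ = D₀ × (1 + g) = €102,000.00 × 1.014 = €103,428.0000
Growing perpetuity: P = D₁ / (r − g) = €103,428.0000 / (0.103 − 0.014) = €1,162,112.36

€1162112.36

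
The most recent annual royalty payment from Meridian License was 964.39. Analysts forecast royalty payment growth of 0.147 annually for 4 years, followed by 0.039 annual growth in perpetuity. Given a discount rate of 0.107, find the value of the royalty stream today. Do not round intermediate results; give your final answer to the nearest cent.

21202.17

D_1 = 1106.15533
D_2 = 1268.76016
D_3 = 1455.26791
D_4 = 1669.19229
Terminal value at year 4: TV = D_4×(1+g_2)/(r−g_2) = 1734.29079/0.068 = 25504.27631
P_0 = D_1/(1+r)^1 + D_2/(1+r)^2 + D_3/(1+r)^3 + D_4/(1+r)^4 + TV/(1+r)^4
    = 999.23697 + 1035.34310 + 1072.75387 + 1111.51643 + 16983.31721 = 21202.16758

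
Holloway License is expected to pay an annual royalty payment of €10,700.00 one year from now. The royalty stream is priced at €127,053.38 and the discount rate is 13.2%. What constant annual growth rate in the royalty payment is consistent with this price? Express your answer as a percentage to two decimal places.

4.78%

P = D₁/(r−g) ⇒ g = r − D₁/P = 0.132 − €10,700.00/€127,053.38 = 0.047783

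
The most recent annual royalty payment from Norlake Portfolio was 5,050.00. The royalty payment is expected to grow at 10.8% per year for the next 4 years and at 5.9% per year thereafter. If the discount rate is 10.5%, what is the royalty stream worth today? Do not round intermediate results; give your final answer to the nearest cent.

137864.96

D_1 = 5595.40000
D_2 = 6199.70320
D_3 = 6869.27115
D_4 = 7611.15243
Terminal value at year 4: TV = D_4×(1+g_2)/(r−g_2) = 8060.21042/0.046 = 175221.96571
P_0 = D_1/(1+r)^1 + D_2/(1+r)^2 + D_3/(1+r)^3 + D_4/(1+r)^4 + TV/(1+r)^4
    = 5063.71041 + 5077.45804 + 5091.24299 + 5105.06537 + 117527.48320 = 137864.96001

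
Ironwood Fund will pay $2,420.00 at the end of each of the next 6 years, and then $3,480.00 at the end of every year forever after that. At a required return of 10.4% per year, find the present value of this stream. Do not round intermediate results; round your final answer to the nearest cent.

PV of 6-year annuity: $2,420.00 × [1 − (1+0.104)^−6] / 0.104 = 10417.32341
Perpetuity value at year 6: $3,480.00 / 0.104 = 33461.53846
PV of perpetuity: 33461.53846 / (1+0.104)^6 = 18481.25521
Total PV = 10417.32341 + 18481.25521 = 28898.57862

$28898.58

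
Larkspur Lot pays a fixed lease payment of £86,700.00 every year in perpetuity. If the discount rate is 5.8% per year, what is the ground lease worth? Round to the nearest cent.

£1494827.59

Level perpetuity: PV = C / r = £86,700.00 / 0.058 = £1,494,827.59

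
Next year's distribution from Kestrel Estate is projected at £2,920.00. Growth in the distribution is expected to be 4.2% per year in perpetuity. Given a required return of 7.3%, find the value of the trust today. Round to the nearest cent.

£94193.55

Growing perpetuity: P = D₁ / (r − g) = £2,920.0000 / (0.073 − 0.042) = £94,193.55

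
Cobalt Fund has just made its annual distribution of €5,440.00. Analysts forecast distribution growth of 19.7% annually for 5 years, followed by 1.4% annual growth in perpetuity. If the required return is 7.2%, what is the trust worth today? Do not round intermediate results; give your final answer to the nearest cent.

D_1 = 6511.68000
D_2 = 7794.48096
D_3 = 9329.99371
D_4 = 11168.00247
D_5 = 13368.09896
Terminal value at year 5: TV = D_5×(1+g_2)/(r−g_2) = 13555.25234/0.058 = 233711.24727
P_0 = D_1/(1+r)^1 + D_2/(1+r)^2 + D_3/(1+r)^3 + D_4/(1+r)^4 + D_5/(1+r)^5 + TV/(1+r)^5
    = 6074.32836 + 6782.62224 + 7573.50637 + 8456.61112 + 9442.68984 + 165084.26725 = 203414.02518

€203414.03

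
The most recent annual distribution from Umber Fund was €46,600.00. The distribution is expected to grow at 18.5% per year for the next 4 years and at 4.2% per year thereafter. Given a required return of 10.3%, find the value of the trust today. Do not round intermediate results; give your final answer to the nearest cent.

D_1 = 55221.00000
D_2 = 65436.88500
D_3 = 77542.70873
D_4 = 91888.10984
Terminal value at year 4: TV = D_4×(1+g_2)/(r−g_2) = 95747.41045/0.061 = 1569629.67955
P_0 = D_1/(1+r)^1 + D_2/(1+r)^2 + D_3/(1+r)^3 + D_4/(1+r)^4 + TV/(1+r)^4
    = 50064.36990 + 53786.29042 + 57784.90856 + 62080.79479 + 1060462.10109 = 1284178.46476

€1284178.46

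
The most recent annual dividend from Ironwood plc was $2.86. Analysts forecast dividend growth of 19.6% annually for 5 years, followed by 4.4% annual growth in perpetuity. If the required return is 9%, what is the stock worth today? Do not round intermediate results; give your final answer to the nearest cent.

$122.29

D_1 = 3.42056
D_2 = 4.09099
D_3 = 4.89282
D_4 = 5.85182
D_5 = 6.99877
Terminal value at year 5: TV = D_5×(1+g_2)/(r−g_2) = 7.30672/0.046 = 158.84173
P_0 = D_1/(1+r)^1 + D_2/(1+r)^2 + D_3/(1+r)^3 + D_4/(1+r)^4 + D_5/(1+r)^5 + TV/(1+r)^5
    = 3.13813 + 3.44330 + 3.77816 + 4.14557 + 4.54872 + 103.23622 = 122.29011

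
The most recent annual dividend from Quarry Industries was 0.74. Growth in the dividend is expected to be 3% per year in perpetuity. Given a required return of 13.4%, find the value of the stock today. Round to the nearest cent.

7.33

D₁ = D₀ × (1 + g) = 0.74 × 1.03 = 0.7622
Growing perpetuity: P = D₁ / (r − g) = 0.7622 / (0.134 − 0.03) = 7.33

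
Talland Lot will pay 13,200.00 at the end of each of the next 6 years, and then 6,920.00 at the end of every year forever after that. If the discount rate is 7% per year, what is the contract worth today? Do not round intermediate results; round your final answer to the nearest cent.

128791.01

PV of 6-year annuity: 13,200.00 × [1 − (1+0.07)^−6] / 0.07 = 62918.32351
Perpetuity value at year 6: 6,920.00 / 0.07 = 98857.14286
PV of perpetuity: 98857.14286 / (1+0.07)^6 = 65872.68841
Total PV = 62918.32351 + 65872.68841 = 128791.01192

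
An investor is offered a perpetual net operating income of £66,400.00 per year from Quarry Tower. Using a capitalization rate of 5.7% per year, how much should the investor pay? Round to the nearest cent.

£1164912.28

Level perpetuity: PV = C / r = £66,400.00 / 0.057 = £1,164,912.28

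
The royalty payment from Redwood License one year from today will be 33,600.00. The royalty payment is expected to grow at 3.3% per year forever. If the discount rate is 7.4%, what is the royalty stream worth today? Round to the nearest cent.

Growing perpetuity: P = D₁ / (r − g) = 33,600.0000 / (0.074 − 0.033) = 819,512.20

819512.20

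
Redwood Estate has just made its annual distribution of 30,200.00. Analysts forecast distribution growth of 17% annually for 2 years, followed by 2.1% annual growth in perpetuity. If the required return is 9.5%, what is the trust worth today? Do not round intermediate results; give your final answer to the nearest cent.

D_1 = 35334.00000
D_2 = 41340.78000
Terminal value at year 2: TV = D_2×(1+g_2)/(r−g_2) = 42208.93638/0.074 = 570391.03216
P_0 = D_1/(1+r)^1 + D_2/(1+r)^2 + TV/(1+r)^2
    = 32268.49315 + 34478.66391 + 475712.37644 = 542459.53351

542459.53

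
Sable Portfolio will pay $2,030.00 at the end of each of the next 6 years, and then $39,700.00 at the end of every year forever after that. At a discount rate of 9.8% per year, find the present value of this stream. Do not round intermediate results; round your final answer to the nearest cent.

$240073.31

PV of 6-year annuity: $2,030.00 × [1 − (1+0.098)^−6] / 0.098 = 8893.23933
Perpetuity value at year 6: $39,700.00 / 0.098 = 405102.04082
PV of perpetuity: 405102.04082 / (1+0.098)^6 = 231180.06973
Total PV = 8893.23933 + 231180.06973 = 240073.30905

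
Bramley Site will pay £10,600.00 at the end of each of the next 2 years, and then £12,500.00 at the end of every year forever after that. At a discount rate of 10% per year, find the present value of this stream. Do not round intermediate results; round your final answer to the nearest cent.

PV of 2-year annuity: £10,600.00 × [1 − (1+0.1)^−2] / 0.1 = 18396.69421
Perpetuity value at year 2: £12,500.00 / 0.1 = 125000.00000
PV of perpetuity: 125000.00000 / (1+0.1)^2 = 103305.78512
Total PV = 18396.69421 + 103305.78512 = 121702.47934

£121702.48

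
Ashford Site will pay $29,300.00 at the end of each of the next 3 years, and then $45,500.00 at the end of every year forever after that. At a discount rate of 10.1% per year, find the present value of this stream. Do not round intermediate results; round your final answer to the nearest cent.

$410278.87

PV of 3-year annuity: $29,300.00 × [1 − (1+0.101)^−3] / 0.101 = 72736.67548
Perpetuity value at year 3: $45,500.00 / 0.101 = 450495.04950
PV of perpetuity: 450495.04950 / (1+0.101)^3 = 337542.19168
Total PV = 72736.67548 + 337542.19168 = 410278.86716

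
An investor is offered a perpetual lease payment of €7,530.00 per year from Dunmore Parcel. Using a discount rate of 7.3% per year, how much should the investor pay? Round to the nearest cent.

€103150.68

Level perpetuity: PV = C / r = €7,530.00 / 0.073 = €103,150.68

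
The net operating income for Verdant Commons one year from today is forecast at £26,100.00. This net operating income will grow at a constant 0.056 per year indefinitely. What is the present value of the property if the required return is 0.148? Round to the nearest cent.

Growing perpetuity: P = D₁ / (r − g) = £26,100.0000 / (0.148 − 0.056) = £283,695.65

£283695.65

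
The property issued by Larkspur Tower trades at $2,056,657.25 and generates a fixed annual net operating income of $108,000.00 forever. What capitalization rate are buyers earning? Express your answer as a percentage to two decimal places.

5.25%

P = C/r ⇒ r = C/P = $108,000.00/$2,056,657.25 = 0.052512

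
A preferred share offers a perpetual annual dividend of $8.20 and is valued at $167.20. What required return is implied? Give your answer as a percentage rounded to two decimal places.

4.90%

P = C/r ⇒ r = C/P = $8.20/$167.20 = 0.049043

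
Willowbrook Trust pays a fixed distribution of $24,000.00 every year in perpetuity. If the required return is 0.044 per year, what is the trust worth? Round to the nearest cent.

Level perpetuity: PV = C / r = $24,000.00 / 0.044 = $545,454.55

$545454.55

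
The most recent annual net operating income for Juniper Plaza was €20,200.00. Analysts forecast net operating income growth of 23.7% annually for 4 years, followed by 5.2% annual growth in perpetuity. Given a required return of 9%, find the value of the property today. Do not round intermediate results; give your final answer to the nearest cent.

€1039561.13

D_1 = 24987.40000
D_2 = 30909.41380
D_3 = 38234.94487
D_4 = 47296.62680
Terminal value at year 4: TV = D_4×(1+g_2)/(r−g_2) = 49756.05140/0.038 = 1309369.77365
P_0 = D_1/(1+r)^1 + D_2/(1+r)^2 + D_3/(1+r)^3 + D_4/(1+r)^4 + TV/(1+r)^4
    = 22924.22018 + 26015.83520 + 29524.39279 + 33506.12283 + 927590.55826 = 1039561.12926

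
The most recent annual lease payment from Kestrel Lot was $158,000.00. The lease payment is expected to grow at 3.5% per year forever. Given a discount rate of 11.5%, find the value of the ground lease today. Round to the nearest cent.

D₁ = D₀ × (1 + g) = $158,000.00 × 1.035 = $163,530.0000
Growing perpetuity: P = D₁ / (r − g) = $163,530.0000 / (0.115 − 0.035) = $2,044,125.00

$2044125.00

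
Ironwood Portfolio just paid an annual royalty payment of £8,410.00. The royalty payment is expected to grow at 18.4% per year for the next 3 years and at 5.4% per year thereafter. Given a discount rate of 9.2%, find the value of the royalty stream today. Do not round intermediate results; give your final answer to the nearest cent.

D_1 = 9957.44000
D_2 = 11789.60896
D_3 = 13958.89701
Terminal value at year 3: TV = D_3×(1+g_2)/(r−g_2) = 14712.67745/0.038 = 387175.72229
P_0 = D_1/(1+r)^1 + D_2/(1+r)^2 + D_3/(1+r)^3 + TV/(1+r)^3
    = 9118.53480 + 9886.76301 + 10719.71373 + 297331.00726 = 327056.01880

£327056.02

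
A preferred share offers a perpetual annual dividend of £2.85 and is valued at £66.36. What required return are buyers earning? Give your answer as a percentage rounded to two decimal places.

P = C/r ⇒ r = C/P = £2.85/£66.36 = 0.042948

4.29%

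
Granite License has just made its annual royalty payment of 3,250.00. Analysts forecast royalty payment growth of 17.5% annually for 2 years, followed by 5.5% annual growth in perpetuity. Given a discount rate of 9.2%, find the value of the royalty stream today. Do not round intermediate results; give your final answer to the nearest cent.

D_1 = 3818.75000
D_2 = 4487.03125
Terminal value at year 2: TV = D_2×(1+g_2)/(r−g_2) = 4733.81797/0.037 = 127941.02618
P_0 = D_1/(1+r)^1 + D_2/(1+r)^2 + TV/(1+r)^2
    = 3497.02381 + 3762.82324 + 107291.31125 = 114551.15830

114551.16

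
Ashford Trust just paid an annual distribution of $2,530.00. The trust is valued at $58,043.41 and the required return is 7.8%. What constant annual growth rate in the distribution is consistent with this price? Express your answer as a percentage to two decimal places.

3.30%

P = D₀(1+g)/(r−g) ⇒ P(r−g) = D₀(1+g) ⇒ g(P+D₀) = P·r − D₀
g = (P·r − D₀)/(P + D₀) = ($58,043.41×0.078 − $2,530.00) / ($58,043.41 + $2,530.00) = 0.032975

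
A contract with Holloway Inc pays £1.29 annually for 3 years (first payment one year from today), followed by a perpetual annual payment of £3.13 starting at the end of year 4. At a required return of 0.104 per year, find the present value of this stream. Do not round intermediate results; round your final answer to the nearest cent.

PV of 3-year annuity: £1.29 × [1 − (1+0.104)^−3] / 0.104 = 3.18558
Perpetuity value at year 3: £3.13 / 0.104 = 30.09615
PV of perpetuity: 30.09615 / (1+0.104)^3 = 22.36680
Total PV = 3.18558 + 22.36680 = 25.55238

£25.55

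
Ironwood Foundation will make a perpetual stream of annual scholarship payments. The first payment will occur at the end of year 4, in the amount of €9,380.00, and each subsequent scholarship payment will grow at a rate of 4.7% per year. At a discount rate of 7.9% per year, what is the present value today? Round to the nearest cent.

€233339.64

Value at end of year 3: C₁ / (r − g) = €9,380.00 / (0.079 − 0.047) = €293,125.0000
Discount to today: PV = €293,125.0000 / (1 + 0.079)^3 = €293,125.0000 / 1.256216 = €233,339.64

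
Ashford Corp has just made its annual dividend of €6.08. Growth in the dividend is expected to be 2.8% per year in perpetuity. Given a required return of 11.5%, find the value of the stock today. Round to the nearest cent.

D₁ = D₀ × (1 + g) = €6.08 × 1.028 = €6.2502
Growing perpetuity: P = D₁ / (r − g) = €6.2502 / (0.115 − 0.028) = €71.84

€71.84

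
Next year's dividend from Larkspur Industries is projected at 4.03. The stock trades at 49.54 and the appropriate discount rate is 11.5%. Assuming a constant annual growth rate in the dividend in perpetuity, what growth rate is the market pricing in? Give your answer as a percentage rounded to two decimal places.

P = D₁/(r−g) ⇒ g = r − D₁/P = 0.115 − 4.03/49.54 = 0.033652

3.37%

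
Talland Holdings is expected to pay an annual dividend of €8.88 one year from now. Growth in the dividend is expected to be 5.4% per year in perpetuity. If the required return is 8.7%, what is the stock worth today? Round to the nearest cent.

€269.09

Growing perpetuity: P = D₁ / (r − g) = €8.8800 / (0.087 − 0.054) = €269.09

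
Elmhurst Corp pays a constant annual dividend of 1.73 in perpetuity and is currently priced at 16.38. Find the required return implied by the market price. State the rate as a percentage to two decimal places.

10.56%

P = C/r ⇒ r = C/P = 1.73/16.38 = 0.105617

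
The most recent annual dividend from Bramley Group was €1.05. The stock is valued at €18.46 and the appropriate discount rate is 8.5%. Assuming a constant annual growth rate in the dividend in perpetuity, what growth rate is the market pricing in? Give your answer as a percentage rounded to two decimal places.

2.66%

P = D₀(1+g)/(r−g) ⇒ P(r−g) = D₀(1+g) ⇒ g(P+D₀) = P·r − D₀
g = (P·r − D₀)/(P + D₀) = (€18.46×0.085 − €1.05) / (€18.46 + €1.05) = 0.026607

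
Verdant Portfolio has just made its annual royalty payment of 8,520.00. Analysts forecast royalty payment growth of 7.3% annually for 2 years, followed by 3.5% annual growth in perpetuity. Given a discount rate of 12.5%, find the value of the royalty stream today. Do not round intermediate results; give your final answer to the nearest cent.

D_1 = 9141.96000
D_2 = 9809.32308
Terminal value at year 2: TV = D_2×(1+g_2)/(r−g_2) = 10152.64939/0.09 = 112807.21542
P_0 = D_1/(1+r)^1 + D_2/(1+r)^2 + TV/(1+r)^2
    = 8126.18667 + 7750.57626 + 89131.62700 = 105008.38993

105008.39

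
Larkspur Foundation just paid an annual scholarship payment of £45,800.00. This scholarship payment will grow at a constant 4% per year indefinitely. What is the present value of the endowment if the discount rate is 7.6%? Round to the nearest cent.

D₁ = D₀ × (1 + g) = £45,800.00 × 1.04 = £47,632.0000
Growing perpetuity: P = D₁ / (r − g) = £47,632.0000 / (0.076 − 0.04) = £1,323,111.11

£1323111.11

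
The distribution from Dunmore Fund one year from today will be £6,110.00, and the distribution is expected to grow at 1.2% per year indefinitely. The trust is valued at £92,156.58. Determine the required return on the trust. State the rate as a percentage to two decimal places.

7.83%

P = D₁/(r − g) ⇒ r = D₁/P + g = £6,110.0000/£92,156.58 + 0.012 = 0.066300 + 0.012 = 0.078300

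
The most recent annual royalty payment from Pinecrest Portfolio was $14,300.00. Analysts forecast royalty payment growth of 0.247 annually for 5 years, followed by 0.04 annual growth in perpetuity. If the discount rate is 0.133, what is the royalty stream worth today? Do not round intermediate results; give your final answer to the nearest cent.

D_1 = 17832.10000
D_2 = 22236.62870
D_3 = 27729.07599
D_4 = 34578.15776
D_5 = 43118.96272
Terminal value at year 5: TV = D_5×(1+g_2)/(r−g_2) = 44843.72123/0.093 = 482190.55090
P_0 = D_1/(1+r)^1 + D_2/(1+r)^2 + D_3/(1+r)^3 + D_4/(1+r)^4 + D_5/(1+r)^5 + TV/(1+r)^5
    = 15738.83495 + 17322.44235 + 19065.38889 + 20983.70693 + 23095.04196 + 258267.13585 = 354472.55092

$354472.55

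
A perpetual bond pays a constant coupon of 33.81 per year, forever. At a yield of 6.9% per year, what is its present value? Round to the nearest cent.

Level perpetuity: PV = C / r = 33.81 / 0.069 = 490.00

490.00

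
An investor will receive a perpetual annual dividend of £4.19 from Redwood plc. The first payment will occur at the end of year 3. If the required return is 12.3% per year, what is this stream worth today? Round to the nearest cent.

Value at end of year 2: C / r = £4.19 / 0.123 = £34.0650
Discount to today: PV = £34.0650 / (1 + 0.123)^2 = £34.0650 / 1.261129 = £27.01

£27.01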